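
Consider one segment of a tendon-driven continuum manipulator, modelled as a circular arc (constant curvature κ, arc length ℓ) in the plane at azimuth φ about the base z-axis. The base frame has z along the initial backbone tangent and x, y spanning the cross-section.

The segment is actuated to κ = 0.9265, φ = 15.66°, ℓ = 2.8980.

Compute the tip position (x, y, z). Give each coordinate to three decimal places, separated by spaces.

1.972 0.553 0.476

θ = κ·ℓ = 0.9265 × 2.8980 = 2.68500 rad
ρ = (1 − cos θ)/κ = (1 − -0.89756)/0.9265 = 2.04809
z = sin θ / κ = 0.44090/0.9265 = 0.47587
x = ρ cos φ = 2.04809 × cos(15.66°) = 1.97207
y = ρ sin φ = 2.04809 × sin(15.66°) = 0.55284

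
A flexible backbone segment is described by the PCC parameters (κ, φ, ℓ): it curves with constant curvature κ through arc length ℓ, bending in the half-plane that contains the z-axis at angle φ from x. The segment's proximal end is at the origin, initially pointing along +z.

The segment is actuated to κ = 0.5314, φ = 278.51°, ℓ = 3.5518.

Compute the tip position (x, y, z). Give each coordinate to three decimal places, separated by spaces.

0.365 -2.441 1.788

θ = κ·ℓ = 0.5314 × 3.5518 = 1.88743 rad
ρ = (1 − cos θ)/κ = (1 − -0.31137)/0.5314 = 2.46776
z = sin θ / κ = 0.95029/0.5314 = 1.78828
x = ρ cos φ = 2.46776 × cos(278.51°) = 0.36518
y = ρ sin φ = 2.46776 × sin(278.51°) = -2.44059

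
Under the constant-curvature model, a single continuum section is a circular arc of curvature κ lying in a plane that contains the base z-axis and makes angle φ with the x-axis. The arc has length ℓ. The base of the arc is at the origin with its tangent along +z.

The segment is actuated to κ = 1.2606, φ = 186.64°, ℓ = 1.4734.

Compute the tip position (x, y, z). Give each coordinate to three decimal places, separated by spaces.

-1.011 -0.118 0.761

θ = κ·ℓ = 1.2606 × 1.4734 = 1.85737 rad
ρ = (1 − cos θ)/κ = (1 − -0.28267)/1.2606 = 1.01750
z = sin θ / κ = 0.95922/1.2606 = 0.76092
x = ρ cos φ = 1.01750 × cos(186.64°) = -1.01068
y = ρ sin φ = 1.01750 × sin(186.64°) = -0.11765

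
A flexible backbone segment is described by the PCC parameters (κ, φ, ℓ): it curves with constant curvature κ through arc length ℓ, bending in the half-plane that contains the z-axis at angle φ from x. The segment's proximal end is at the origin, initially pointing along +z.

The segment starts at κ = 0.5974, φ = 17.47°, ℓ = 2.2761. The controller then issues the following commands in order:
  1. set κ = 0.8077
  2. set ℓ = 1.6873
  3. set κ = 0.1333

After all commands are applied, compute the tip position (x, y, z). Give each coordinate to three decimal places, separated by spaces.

initial: κ=0.5974, φ=17.47°, ℓ=2.2761
cmd 1: set κ=0.8077 → (κ,φ,ℓ)=(0.8077,17.47°,2.2761) → tip=(1.4933,0.4700,1.1940)
cmd 2: set ℓ=1.6873 → (κ,φ,ℓ)=(0.8077,17.47°,1.6873) → tip=(0.9371,0.2949,1.2114)
cmd 3: set κ=0.1333 → (κ,φ,ℓ)=(0.1333,17.47°,1.6873) → tip=(0.1802,0.0567,1.6731)

0.180 0.057 1.673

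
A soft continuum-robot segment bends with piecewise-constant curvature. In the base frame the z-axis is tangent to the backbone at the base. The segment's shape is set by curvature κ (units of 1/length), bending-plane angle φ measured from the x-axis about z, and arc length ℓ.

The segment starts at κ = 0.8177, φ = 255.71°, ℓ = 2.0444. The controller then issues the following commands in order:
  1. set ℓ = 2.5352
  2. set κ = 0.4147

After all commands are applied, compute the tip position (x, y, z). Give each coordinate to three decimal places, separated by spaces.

initial: κ=0.8177, φ=255.71°, ℓ=2.0444
cmd 1: set ℓ=2.5352 → (κ,φ,ℓ)=(0.8177,255.71°,2.5352) → tip=(-0.4472,-1.7556,1.0719)
cmd 2: set κ=0.4147 → (κ,φ,ℓ)=(0.4147,255.71°,2.5352) → tip=(-0.2997,-1.1768,2.0933)

-0.300 -1.177 2.093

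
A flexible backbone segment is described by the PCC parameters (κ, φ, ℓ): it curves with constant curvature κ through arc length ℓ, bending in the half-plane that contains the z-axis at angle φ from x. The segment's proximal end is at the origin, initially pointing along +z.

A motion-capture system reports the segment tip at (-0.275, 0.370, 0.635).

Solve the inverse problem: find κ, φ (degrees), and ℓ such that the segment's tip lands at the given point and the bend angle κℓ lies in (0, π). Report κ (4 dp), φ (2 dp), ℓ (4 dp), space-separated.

ρ = √(x²+y²) = √(-0.275² + 0.370²) = 0.46100
φ = atan2(y, x) mod 360° = atan2(0.370, -0.275) = 126.6213°
|p|² = ρ² + z² = 0.46100² + 0.635² = 0.61575
κ = 2ρ / |p|² = 2×0.46100 / 0.61575 = 1.49738
θ = 2·atan2(ρ, z) = 2·atan2(0.46100, 0.635) = 1.25592 rad
ℓ = θ/κ = 1.25592/1.49738 = 0.83874

1.4974 126.62 0.8387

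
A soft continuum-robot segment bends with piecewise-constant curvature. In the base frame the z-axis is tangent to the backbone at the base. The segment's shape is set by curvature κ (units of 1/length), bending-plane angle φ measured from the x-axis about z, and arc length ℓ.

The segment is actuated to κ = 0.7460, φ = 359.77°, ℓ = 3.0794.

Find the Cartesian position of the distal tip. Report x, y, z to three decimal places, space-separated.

θ = κ·ℓ = 0.7460 × 3.0794 = 2.29723 rad
ρ = (1 − cos θ)/κ = (1 − -0.66421)/0.7460 = 2.23084
z = sin θ / κ = 0.74755/0.7460 = 1.00207
x = ρ cos φ = 2.23084 × cos(359.77°) = 2.23083
y = ρ sin φ = 2.23084 × sin(359.77°) = -0.00896

2.231 -0.009 1.002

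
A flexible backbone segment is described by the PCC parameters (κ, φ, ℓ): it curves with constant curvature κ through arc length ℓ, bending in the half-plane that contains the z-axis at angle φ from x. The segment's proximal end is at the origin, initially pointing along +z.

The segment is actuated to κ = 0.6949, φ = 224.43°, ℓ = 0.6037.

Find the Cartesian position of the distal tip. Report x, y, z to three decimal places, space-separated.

θ = κ·ℓ = 0.6949 × 0.6037 = 0.41951 rad
ρ = (1 − cos θ)/κ = (1 − 0.91329)/0.6949 = 0.12478
z = sin θ / κ = 0.40731/0.6949 = 0.58615
x = ρ cos φ = 0.12478 × cos(224.43°) = -0.08911
y = ρ sin φ = 0.12478 × sin(224.43°) = -0.08735

-0.089 -0.087 0.586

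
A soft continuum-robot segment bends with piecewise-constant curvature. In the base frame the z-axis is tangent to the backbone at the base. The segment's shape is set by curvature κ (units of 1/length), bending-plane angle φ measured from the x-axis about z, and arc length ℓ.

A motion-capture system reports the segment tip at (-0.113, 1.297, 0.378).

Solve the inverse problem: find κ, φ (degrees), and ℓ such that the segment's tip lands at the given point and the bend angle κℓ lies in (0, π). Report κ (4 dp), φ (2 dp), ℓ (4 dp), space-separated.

1.4168 94.98 1.8185

ρ = √(x²+y²) = √(-0.113² + 1.297²) = 1.30191
φ = atan2(y, x) mod 360° = atan2(1.297, -0.113) = 94.9793°
|p|² = ρ² + z² = 1.30191² + 0.378² = 1.83786
κ = 2ρ / |p|² = 2×1.30191 / 1.83786 = 1.41677
θ = 2·atan2(ρ, z) = 2·atan2(1.30191, 0.378) = 2.57645 rad
ℓ = θ/κ = 2.57645/1.41677 = 1.81854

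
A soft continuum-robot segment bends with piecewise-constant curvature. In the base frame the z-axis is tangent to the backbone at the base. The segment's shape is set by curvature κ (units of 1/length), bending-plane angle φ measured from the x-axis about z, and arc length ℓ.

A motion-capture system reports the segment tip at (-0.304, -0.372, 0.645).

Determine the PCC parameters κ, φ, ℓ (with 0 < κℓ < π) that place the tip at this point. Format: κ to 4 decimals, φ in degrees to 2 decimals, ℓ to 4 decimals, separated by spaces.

ρ = √(x²+y²) = √(-0.304² + -0.372²) = 0.48042
φ = atan2(y, x) mod 360° = atan2(-0.372, -0.304) = 230.7442°
|p|² = ρ² + z² = 0.48042² + 0.645² = 0.64682
κ = 2ρ / |p|² = 2×0.48042 / 0.64682 = 1.48546
θ = 2·atan2(ρ, z) = 2·atan2(0.48042, 0.645) = 1.28037 rad
ℓ = θ/κ = 1.28037/1.48546 = 0.86194

1.4855 230.74 0.8619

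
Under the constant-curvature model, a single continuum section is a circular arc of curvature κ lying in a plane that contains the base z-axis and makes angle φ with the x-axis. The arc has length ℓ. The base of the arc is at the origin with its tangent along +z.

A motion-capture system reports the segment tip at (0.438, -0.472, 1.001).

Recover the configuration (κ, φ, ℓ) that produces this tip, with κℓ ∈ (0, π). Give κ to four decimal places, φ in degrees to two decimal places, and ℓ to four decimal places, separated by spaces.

ρ = √(x²+y²) = √(0.438² + -0.472²) = 0.64392
φ = atan2(y, x) mod 360° = atan2(-0.472, 0.438) = 312.8603°
|p|² = ρ² + z² = 0.64392² + 1.001² = 1.41663
κ = 2ρ / |p|² = 2×0.64392 / 1.41663 = 0.90908
θ = 2·atan2(ρ, z) = 2·atan2(0.64392, 1.001) = 1.14326 rad
ℓ = θ/κ = 1.14326/0.90908 = 1.25760

0.9091 312.86 1.2576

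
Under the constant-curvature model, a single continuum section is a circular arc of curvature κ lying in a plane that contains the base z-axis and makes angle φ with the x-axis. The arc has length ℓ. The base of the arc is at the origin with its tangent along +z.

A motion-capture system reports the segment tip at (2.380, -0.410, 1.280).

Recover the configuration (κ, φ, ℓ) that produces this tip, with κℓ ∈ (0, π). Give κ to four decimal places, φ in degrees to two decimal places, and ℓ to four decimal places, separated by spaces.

0.6465 350.23 3.3516

ρ = √(x²+y²) = √(2.380² + -0.410²) = 2.41506
φ = atan2(y, x) mod 360° = atan2(-0.410, 2.380) = 350.2257°
|p|² = ρ² + z² = 2.41506² + 1.280² = 7.47090
κ = 2ρ / |p|² = 2×2.41506 / 7.47090 = 0.64652
θ = 2·atan2(ρ, z) = 2·atan2(2.41506, 1.280) = 2.16686 rad
ℓ = θ/κ = 2.16686/0.64652 = 3.35156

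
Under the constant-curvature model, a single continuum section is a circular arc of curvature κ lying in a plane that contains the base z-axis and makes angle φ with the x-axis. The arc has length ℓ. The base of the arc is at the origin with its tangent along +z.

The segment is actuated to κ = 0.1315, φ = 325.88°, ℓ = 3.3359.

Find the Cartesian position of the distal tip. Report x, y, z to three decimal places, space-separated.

θ = κ·ℓ = 0.1315 × 3.3359 = 0.43867 rad
ρ = (1 − cos θ)/κ = (1 − 0.90532)/0.1315 = 0.72002
z = sin θ / κ = 0.42474/0.1315 = 3.22994
x = ρ cos φ = 0.72002 × cos(325.88°) = 0.59608
y = ρ sin φ = 0.72002 × sin(325.88°) = -0.40388

0.596 -0.404 3.230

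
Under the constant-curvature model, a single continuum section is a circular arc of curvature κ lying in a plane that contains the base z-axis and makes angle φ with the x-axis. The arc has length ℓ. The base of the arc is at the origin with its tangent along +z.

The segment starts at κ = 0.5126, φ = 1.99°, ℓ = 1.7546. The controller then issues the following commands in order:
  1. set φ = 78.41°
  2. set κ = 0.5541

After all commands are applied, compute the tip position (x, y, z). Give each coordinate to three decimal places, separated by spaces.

0.158 0.772 1.491

initial: κ=0.5126, φ=1.99°, ℓ=1.7546
cmd 1: set φ=78.41° → (κ,φ,ℓ)=(0.5126,78.41°,1.7546) → tip=(0.1481,0.7222,1.5274)
cmd 2: set κ=0.5541 → (κ,φ,ℓ)=(0.5541,78.41°,1.7546) → tip=(0.1583,0.7718,1.4910)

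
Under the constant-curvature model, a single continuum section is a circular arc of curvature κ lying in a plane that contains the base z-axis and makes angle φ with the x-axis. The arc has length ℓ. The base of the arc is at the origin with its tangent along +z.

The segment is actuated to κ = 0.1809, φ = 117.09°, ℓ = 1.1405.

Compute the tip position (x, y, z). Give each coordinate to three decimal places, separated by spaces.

-0.053 0.104 1.132

θ = κ·ℓ = 0.1809 × 1.1405 = 0.20632 rad
ρ = (1 − cos θ)/κ = (1 − 0.97879)/0.1809 = 0.11724
z = sin θ / κ = 0.20486/0.1809 = 1.13243
x = ρ cos φ = 0.11724 × cos(117.09°) = -0.05339
y = ρ sin φ = 0.11724 × sin(117.09°) = 0.10437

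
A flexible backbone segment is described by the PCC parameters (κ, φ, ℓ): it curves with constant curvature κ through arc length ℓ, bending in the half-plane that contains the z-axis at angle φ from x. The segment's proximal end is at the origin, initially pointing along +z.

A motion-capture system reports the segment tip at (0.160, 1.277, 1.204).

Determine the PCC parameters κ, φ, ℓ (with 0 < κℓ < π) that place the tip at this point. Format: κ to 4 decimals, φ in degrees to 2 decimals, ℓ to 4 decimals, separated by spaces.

ρ = √(x²+y²) = √(0.160² + 1.277²) = 1.28698
φ = atan2(y, x) mod 360° = atan2(1.277, 0.160) = 82.8584°
|p|² = ρ² + z² = 1.28698² + 1.204² = 3.10594
κ = 2ρ / |p|² = 2×1.28698 / 3.10594 = 0.82872
θ = 2·atan2(ρ, z) = 2·atan2(1.28698, 1.204) = 1.63740 rad
ℓ = θ/κ = 1.63740/0.82872 = 1.97581

0.8287 82.86 1.9758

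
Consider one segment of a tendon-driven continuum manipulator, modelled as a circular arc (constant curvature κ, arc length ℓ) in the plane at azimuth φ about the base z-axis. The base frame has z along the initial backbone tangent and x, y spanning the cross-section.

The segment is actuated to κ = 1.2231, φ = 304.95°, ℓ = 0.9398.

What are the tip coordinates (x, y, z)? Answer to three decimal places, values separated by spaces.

θ = κ·ℓ = 1.2231 × 0.9398 = 1.14947 rad
ρ = (1 − cos θ)/κ = (1 − 0.40897)/1.2231 = 0.48322
z = sin θ / κ = 0.91255/1.2231 = 0.74609
x = ρ cos φ = 0.48322 × cos(304.95°) = 0.27682
y = ρ sin φ = 0.48322 × sin(304.95°) = -0.39607

0.277 -0.396 0.746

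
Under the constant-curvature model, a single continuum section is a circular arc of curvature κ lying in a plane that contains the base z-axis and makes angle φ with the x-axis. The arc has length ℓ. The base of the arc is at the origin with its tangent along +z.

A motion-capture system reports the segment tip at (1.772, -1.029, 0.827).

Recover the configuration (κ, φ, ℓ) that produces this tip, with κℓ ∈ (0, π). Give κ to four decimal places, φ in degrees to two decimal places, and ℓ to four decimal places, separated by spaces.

ρ = √(x²+y²) = √(1.772² + -1.029²) = 2.04910
φ = atan2(y, x) mod 360° = atan2(-1.029, 1.772) = 329.8563°
|p|² = ρ² + z² = 2.04910² + 0.827² = 4.88275
κ = 2ρ / |p|² = 2×2.04910 / 4.88275 = 0.83932
θ = 2·atan2(ρ, z) = 2·atan2(2.04910, 0.827) = 2.37440 rad
ℓ = θ/κ = 2.37440/0.83932 = 2.82894

0.8393 329.86 2.8289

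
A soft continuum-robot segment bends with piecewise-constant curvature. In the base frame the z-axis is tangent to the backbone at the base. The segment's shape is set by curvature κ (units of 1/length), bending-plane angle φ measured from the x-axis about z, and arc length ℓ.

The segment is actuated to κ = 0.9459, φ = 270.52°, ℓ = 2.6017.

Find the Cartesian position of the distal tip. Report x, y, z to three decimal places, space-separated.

0.017 -1.879 0.665

θ = κ·ℓ = 0.9459 × 2.6017 = 2.46095 rad
ρ = (1 − cos θ)/κ = (1 − -0.77717)/0.9459 = 1.87881
z = sin θ / κ = 0.62929/0.9459 = 0.66529
x = ρ cos φ = 1.87881 × cos(270.52°) = 0.01705
y = ρ sin φ = 1.87881 × sin(270.52°) = -1.87873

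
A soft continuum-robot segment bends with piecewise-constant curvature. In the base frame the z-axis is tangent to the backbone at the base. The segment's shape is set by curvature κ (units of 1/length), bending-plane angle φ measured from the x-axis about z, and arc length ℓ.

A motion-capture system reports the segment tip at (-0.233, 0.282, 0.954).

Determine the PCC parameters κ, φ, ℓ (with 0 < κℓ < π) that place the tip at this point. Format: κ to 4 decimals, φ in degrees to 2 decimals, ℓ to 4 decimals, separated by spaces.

ρ = √(x²+y²) = √(-0.233² + 0.282²) = 0.36580
φ = atan2(y, x) mod 360° = atan2(0.282, -0.233) = 129.5649°
|p|² = ρ² + z² = 0.36580² + 0.954² = 1.04393
κ = 2ρ / |p|² = 2×0.36580 / 1.04393 = 0.70082
θ = 2·atan2(ρ, z) = 2·atan2(0.36580, 0.954) = 0.73230 rad
ℓ = θ/κ = 0.73230/0.70082 = 1.04492

0.7008 129.56 1.0449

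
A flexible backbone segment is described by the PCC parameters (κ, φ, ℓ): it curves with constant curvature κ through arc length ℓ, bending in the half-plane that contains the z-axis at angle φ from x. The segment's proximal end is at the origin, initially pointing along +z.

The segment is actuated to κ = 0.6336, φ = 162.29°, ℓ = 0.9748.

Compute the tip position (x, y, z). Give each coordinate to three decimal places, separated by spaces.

-0.278 0.089 0.914

θ = κ·ℓ = 0.6336 × 0.9748 = 0.61763 rad
ρ = (1 − cos θ)/κ = (1 − 0.81525)/0.6336 = 0.29159
z = sin θ / κ = 0.57911/0.6336 = 0.91400
x = ρ cos φ = 0.29159 × cos(162.29°) = -0.27777
y = ρ sin φ = 0.29159 × sin(162.29°) = 0.08870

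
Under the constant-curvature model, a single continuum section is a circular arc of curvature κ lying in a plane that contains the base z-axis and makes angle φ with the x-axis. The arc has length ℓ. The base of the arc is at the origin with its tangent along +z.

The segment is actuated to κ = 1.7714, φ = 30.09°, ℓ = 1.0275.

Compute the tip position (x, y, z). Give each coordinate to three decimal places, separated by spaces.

θ = κ·ℓ = 1.7714 × 1.0275 = 1.82011 rad
ρ = (1 − cos θ)/κ = (1 − -0.24674)/1.7714 = 0.70382
z = sin θ / κ = 0.96908/1.7714 = 0.54707
x = ρ cos φ = 0.70382 × cos(30.09°) = 0.60897
y = ρ sin φ = 0.70382 × sin(30.09°) = 0.35287

0.609 0.353 0.547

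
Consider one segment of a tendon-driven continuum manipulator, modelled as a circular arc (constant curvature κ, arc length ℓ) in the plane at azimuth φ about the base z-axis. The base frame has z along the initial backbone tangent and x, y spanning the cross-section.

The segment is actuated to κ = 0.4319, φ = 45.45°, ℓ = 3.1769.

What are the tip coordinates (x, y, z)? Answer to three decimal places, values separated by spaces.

θ = κ·ℓ = 0.4319 × 3.1769 = 1.37210 rad
ρ = (1 − cos θ)/κ = (1 − 0.19739)/0.4319 = 1.85833
z = sin θ / κ = 0.98033/0.4319 = 2.26980
x = ρ cos φ = 1.85833 × cos(45.45°) = 1.30368
y = ρ sin φ = 1.85833 × sin(45.45°) = 1.32432

1.304 1.324 2.270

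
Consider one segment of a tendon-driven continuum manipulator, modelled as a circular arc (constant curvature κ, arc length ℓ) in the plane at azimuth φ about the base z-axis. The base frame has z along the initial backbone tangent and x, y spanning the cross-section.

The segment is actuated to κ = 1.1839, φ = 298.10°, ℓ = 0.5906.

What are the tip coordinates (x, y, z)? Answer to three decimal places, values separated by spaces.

θ = κ·ℓ = 1.1839 × 0.5906 = 0.69921 rad
ρ = (1 − cos θ)/κ = (1 − 0.76535)/1.1839 = 0.19820
z = sin θ / κ = 0.64361/1.1839 = 0.54364
x = ρ cos φ = 0.19820 × cos(298.10°) = 0.09335
y = ρ sin φ = 0.19820 × sin(298.10°) = -0.17484

0.093 -0.175 0.544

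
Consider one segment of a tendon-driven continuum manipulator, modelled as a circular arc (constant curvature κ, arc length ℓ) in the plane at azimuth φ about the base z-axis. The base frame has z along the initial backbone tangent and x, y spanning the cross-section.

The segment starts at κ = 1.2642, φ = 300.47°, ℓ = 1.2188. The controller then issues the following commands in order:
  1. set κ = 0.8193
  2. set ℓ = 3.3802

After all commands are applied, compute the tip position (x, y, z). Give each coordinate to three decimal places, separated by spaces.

1.195 -2.032 0.444

initial: κ=1.2642, φ=300.47°, ℓ=1.2188
cmd 1: set κ=0.8193 → (κ,φ,ℓ)=(0.8193,300.47°,1.2188) → tip=(0.2838,-0.4823,1.0261)
cmd 2: set ℓ=3.3802 → (κ,φ,ℓ)=(0.8193,300.47°,3.3802) → tip=(1.1955,-2.0320,0.4439)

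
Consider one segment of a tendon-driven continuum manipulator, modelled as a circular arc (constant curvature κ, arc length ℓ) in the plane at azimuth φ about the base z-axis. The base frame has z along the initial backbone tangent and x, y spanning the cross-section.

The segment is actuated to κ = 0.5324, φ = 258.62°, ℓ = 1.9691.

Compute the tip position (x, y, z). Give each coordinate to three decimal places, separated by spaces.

θ = κ·ℓ = 0.5324 × 1.9691 = 1.04835 rad
ρ = (1 − cos θ)/κ = (1 − 0.49900)/0.5324 = 0.94102
z = sin θ / κ = 0.86660/0.5324 = 1.62772
x = ρ cos φ = 0.94102 × cos(258.62°) = -0.18568
y = ρ sin φ = 0.94102 × sin(258.62°) = -0.92252

-0.186 -0.923 1.628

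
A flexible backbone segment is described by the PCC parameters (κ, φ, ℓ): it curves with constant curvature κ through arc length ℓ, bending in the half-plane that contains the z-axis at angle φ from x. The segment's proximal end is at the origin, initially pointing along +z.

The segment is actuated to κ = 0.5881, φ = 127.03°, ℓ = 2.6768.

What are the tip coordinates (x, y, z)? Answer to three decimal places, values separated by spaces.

θ = κ·ℓ = 0.5881 × 2.6768 = 1.57423 rad
ρ = (1 − cos θ)/κ = (1 − -0.00343)/0.5881 = 1.70622
z = sin θ / κ = 0.99999/0.5881 = 1.70038
x = ρ cos φ = 1.70622 × cos(127.03°) = -1.02754
y = ρ sin φ = 1.70622 × sin(127.03°) = 1.36211

-1.028 1.362 1.700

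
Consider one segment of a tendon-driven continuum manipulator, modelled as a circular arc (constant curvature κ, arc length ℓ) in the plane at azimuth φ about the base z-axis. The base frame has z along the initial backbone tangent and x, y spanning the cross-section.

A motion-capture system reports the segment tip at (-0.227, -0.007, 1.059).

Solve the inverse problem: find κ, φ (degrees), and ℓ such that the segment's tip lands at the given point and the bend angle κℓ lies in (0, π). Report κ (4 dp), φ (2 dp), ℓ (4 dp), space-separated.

0.3872 181.77 1.0912

ρ = √(x²+y²) = √(-0.227² + -0.007²) = 0.22711
φ = atan2(y, x) mod 360° = atan2(-0.007, -0.227) = 181.7663°
|p|² = ρ² + z² = 0.22711² + 1.059² = 1.17306
κ = 2ρ / |p|² = 2×0.22711 / 1.17306 = 0.38721
θ = 2·atan2(ρ, z) = 2·atan2(0.22711, 1.059) = 0.42251 rad
ℓ = θ/κ = 0.42251/0.38721 = 1.09118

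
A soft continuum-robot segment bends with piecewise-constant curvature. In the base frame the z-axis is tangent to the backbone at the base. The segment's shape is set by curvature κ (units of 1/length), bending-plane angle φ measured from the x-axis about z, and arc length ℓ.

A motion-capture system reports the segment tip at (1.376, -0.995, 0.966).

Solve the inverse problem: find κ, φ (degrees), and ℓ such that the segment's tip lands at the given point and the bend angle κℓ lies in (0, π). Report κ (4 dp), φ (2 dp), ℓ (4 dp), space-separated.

0.8898 324.13 2.3680

ρ = √(x²+y²) = √(1.376² + -0.995²) = 1.69806
φ = atan2(y, x) mod 360° = atan2(-0.995, 1.376) = 324.1289°
|p|² = ρ² + z² = 1.69806² + 0.966² = 3.81656
κ = 2ρ / |p|² = 2×1.69806 / 3.81656 = 0.88984
θ = 2·atan2(ρ, z) = 2·atan2(1.69806, 0.966) = 2.10714 rad
ℓ = θ/κ = 2.10714/0.88984 = 2.36800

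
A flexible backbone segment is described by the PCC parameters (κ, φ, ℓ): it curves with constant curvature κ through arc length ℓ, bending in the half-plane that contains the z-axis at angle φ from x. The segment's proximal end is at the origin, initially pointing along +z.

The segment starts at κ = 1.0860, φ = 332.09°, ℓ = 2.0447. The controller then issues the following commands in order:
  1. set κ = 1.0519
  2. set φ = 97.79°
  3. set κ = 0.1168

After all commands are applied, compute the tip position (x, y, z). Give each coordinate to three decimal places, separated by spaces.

initial: κ=1.0860, φ=332.09°, ℓ=2.0447
cmd 1: set κ=1.0519 → (κ,φ,ℓ)=(1.0519,332.09°,2.0447) → tip=(1.3005,-0.6889,0.7952)
cmd 2: set φ=97.79° → (κ,φ,ℓ)=(1.0519,97.79°,2.0447) → tip=(-0.1995,1.4581,0.7952)
cmd 3: set κ=0.1168 → (κ,φ,ℓ)=(0.1168,97.79°,2.0447) → tip=(-0.0329,0.2408,2.0253)

-0.033 0.241 2.025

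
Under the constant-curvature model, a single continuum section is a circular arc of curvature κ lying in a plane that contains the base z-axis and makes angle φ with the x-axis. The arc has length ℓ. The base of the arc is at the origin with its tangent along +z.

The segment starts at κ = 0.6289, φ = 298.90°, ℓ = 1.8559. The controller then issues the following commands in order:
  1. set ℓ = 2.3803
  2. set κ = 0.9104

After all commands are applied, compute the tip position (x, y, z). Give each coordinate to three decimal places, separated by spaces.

0.829 -1.502 0.909

initial: κ=0.6289, φ=298.90°, ℓ=1.8559
cmd 1: set ℓ=2.3803 → (κ,φ,ℓ)=(0.6289,298.90°,2.3803) → tip=(0.7118,-1.2894,1.5857)
cmd 2: set κ=0.9104 → (κ,φ,ℓ)=(0.9104,298.90°,2.3803) → tip=(0.8289,-1.5016,0.9089)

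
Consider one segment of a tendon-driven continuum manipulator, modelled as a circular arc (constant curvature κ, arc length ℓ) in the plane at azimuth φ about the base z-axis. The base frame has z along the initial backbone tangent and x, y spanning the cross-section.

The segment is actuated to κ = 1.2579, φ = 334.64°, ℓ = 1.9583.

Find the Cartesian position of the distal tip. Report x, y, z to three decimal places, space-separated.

θ = κ·ℓ = 1.2579 × 1.9583 = 2.46335 rad
ρ = (1 − cos θ)/κ = (1 − -0.77867)/1.2579 = 1.41400
z = sin θ / κ = 0.62743/1.2579 = 0.49879
x = ρ cos φ = 1.41400 × cos(334.64°) = 1.27774
y = ρ sin φ = 1.41400 × sin(334.64°) = -0.60562

1.278 -0.606 0.499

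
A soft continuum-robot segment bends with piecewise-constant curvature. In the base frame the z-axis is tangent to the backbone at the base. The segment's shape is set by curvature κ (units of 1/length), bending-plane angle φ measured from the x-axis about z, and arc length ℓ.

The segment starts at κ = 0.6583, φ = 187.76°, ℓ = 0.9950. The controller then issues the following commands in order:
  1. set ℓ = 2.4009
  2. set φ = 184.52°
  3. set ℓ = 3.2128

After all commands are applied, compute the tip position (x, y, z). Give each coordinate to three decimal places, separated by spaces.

initial: κ=0.6583, φ=187.76°, ℓ=0.9950
cmd 1: set ℓ=2.4009 → (κ,φ,ℓ)=(0.6583,187.76°,2.4009) → tip=(-1.5198,-0.2071,1.5190)
cmd 2: set φ=184.52° → (κ,φ,ℓ)=(0.6583,184.52°,2.4009) → tip=(-1.5291,-0.1209,1.5190)
cmd 3: set ℓ=3.2128 → (κ,φ,ℓ)=(0.6583,184.52°,3.2128) → tip=(-2.2984,-0.1817,1.2996)

-2.298 -0.182 1.300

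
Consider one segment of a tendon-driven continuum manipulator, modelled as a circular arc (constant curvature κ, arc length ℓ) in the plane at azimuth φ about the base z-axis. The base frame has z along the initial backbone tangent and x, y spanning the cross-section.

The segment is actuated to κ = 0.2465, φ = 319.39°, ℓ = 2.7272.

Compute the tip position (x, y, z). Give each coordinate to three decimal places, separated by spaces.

0.670 -0.575 2.526

θ = κ·ℓ = 0.2465 × 2.7272 = 0.67225 rad
ρ = (1 − cos θ)/κ = (1 − 0.78242)/0.2465 = 0.88268
z = sin θ / κ = 0.62275/0.2465 = 2.52638
x = ρ cos φ = 0.88268 × cos(319.39°) = 0.67009
y = ρ sin φ = 0.88268 × sin(319.39°) = -0.57454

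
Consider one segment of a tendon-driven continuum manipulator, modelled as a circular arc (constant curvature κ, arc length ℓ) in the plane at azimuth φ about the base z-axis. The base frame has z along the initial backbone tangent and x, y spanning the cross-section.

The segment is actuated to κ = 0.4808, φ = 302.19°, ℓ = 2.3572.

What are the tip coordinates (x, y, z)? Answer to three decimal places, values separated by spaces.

θ = κ·ℓ = 0.4808 × 2.3572 = 1.13334 rad
ρ = (1 − cos θ)/κ = (1 − 0.42364)/0.4808 = 1.19876
z = sin θ / κ = 0.90583/0.4808 = 1.88401
x = ρ cos φ = 1.19876 × cos(302.19°) = 0.63861
y = ρ sin φ = 1.19876 × sin(302.19°) = -1.01450

0.639 -1.014 1.884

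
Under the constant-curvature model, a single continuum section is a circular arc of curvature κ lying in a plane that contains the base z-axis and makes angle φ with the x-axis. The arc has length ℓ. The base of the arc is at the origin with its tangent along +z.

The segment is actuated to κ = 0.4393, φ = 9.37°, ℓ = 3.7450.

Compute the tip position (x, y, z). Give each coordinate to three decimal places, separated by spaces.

θ = κ·ℓ = 0.4393 × 3.7450 = 1.64518 rad
ρ = (1 − cos θ)/κ = (1 − -0.07431)/0.4393 = 2.44551
z = sin θ / κ = 0.99723/0.4393 = 2.27005
x = ρ cos φ = 2.44551 × cos(9.37°) = 2.41288
y = ρ sin φ = 2.44551 × sin(9.37°) = 0.39815

2.413 0.398 2.270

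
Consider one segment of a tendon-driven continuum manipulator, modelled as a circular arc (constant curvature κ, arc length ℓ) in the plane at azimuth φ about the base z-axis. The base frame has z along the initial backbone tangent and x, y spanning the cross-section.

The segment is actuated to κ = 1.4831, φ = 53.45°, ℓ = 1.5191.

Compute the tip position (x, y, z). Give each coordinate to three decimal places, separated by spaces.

0.655 0.883 0.523

θ = κ·ℓ = 1.4831 × 1.5191 = 2.25298 rad
ρ = (1 − cos θ)/κ = (1 − -0.63049)/1.4831 = 1.09938
z = sin θ / κ = 0.77620/1.4831 = 0.52336
x = ρ cos φ = 1.09938 × cos(53.45°) = 0.65471
y = ρ sin φ = 1.09938 × sin(53.45°) = 0.88317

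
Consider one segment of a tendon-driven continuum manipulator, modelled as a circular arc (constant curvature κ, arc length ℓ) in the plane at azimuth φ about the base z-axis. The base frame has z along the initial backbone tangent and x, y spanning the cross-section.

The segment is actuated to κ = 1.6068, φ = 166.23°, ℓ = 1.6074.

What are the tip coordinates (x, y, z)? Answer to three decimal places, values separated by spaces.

θ = κ·ℓ = 1.6068 × 1.6074 = 2.58277 rad
ρ = (1 − cos θ)/κ = (1 − -0.84788)/1.6068 = 1.15004
z = sin θ / κ = 0.53019/1.6068 = 0.32997
x = ρ cos φ = 1.15004 × cos(166.23°) = -1.11698
y = ρ sin φ = 1.15004 × sin(166.23°) = 0.27374

-1.117 0.274 0.330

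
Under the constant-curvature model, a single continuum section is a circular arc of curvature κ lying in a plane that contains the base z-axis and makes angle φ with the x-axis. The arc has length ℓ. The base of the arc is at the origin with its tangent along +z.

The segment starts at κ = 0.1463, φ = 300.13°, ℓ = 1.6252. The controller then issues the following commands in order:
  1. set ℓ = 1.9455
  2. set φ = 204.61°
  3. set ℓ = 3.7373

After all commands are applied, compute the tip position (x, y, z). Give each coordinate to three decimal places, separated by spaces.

-0.906 -0.415 3.554

initial: κ=0.1463, φ=300.13°, ℓ=1.6252
cmd 1: set ℓ=1.9455 → (κ,φ,ℓ)=(0.1463,300.13°,1.9455) → tip=(0.1380,-0.2378,1.9193)
cmd 2: set φ=204.61° → (κ,φ,ℓ)=(0.1463,204.61°,1.9455) → tip=(-0.2500,-0.1145,1.9193)
cmd 3: set ℓ=3.7373 → (κ,φ,ℓ)=(0.1463,204.61°,3.7373) → tip=(-0.9060,-0.4150,3.5539)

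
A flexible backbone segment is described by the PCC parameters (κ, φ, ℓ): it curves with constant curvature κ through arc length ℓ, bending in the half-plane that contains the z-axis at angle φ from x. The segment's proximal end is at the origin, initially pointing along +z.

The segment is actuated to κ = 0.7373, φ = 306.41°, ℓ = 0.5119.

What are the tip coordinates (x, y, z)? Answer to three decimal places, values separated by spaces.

θ = κ·ℓ = 0.7373 × 0.5119 = 0.37742 rad
ρ = (1 − cos θ)/κ = (1 − 0.92962)/0.7373 = 0.09546
z = sin θ / κ = 0.36853/0.7373 = 0.49983
x = ρ cos φ = 0.09546 × cos(306.41°) = 0.05666
y = ρ sin φ = 0.09546 × sin(306.41°) = -0.07683

0.057 -0.077 0.500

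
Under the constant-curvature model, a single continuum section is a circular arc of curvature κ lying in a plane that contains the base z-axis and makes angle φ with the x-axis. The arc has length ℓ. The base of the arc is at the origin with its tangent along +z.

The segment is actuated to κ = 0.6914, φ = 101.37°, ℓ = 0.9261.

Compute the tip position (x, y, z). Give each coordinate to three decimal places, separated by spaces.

-0.056 0.281 0.864

θ = κ·ℓ = 0.6914 × 0.9261 = 0.64031 rad
ρ = (1 − cos θ)/κ = (1 − 0.80191)/0.6914 = 0.28650
z = sin θ / κ = 0.59744/0.6914 = 0.86410
x = ρ cos φ = 0.28650 × cos(101.37°) = -0.05648
y = ρ sin φ = 0.28650 × sin(101.37°) = 0.28088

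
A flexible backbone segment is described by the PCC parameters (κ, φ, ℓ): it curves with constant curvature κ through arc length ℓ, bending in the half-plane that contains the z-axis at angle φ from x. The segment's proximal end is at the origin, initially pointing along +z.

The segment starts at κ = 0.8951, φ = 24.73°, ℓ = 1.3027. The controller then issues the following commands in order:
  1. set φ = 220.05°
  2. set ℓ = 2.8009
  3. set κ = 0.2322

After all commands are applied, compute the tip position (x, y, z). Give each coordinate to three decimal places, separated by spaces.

initial: κ=0.8951, φ=24.73°, ℓ=1.3027
cmd 1: set φ=220.05° → (κ,φ,ℓ)=(0.8951,220.05°,1.3027) → tip=(-0.5184,-0.4358,1.0269)
cmd 2: set ℓ=2.8009 → (κ,φ,ℓ)=(0.8951,220.05°,2.8009) → tip=(-1.5439,-1.2978,0.6623)
cmd 3: set κ=0.2322 → (κ,φ,ℓ)=(0.2322,220.05°,2.8009) → tip=(-0.6730,-0.5657,2.6076)

-0.673 -0.566 2.608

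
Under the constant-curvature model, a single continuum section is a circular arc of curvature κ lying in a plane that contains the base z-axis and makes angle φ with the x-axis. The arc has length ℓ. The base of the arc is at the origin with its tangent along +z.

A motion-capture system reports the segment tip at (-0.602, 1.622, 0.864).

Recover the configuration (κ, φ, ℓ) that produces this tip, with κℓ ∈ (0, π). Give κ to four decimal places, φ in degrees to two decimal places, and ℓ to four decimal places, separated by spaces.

0.9252 110.36 2.3943

ρ = √(x²+y²) = √(-0.602² + 1.622²) = 1.73011
φ = atan2(y, x) mod 360° = atan2(1.622, -0.602) = 110.3622°
|p|² = ρ² + z² = 1.73011² + 0.864² = 3.73978
κ = 2ρ / |p|² = 2×1.73011 / 3.73978 = 0.92525
θ = 2·atan2(ρ, z) = 2·atan2(1.73011, 0.864) = 2.21527 rad
ℓ = θ/κ = 2.21527/0.92525 = 2.39425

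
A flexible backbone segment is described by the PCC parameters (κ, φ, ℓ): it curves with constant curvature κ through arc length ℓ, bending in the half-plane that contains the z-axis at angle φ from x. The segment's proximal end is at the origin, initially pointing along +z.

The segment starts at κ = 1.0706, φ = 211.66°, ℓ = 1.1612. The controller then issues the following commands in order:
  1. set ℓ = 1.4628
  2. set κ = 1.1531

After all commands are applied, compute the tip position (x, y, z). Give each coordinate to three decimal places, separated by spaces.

-0.824 -0.508 0.861

initial: κ=1.0706, φ=211.66°, ℓ=1.1612
cmd 1: set ℓ=1.4628 → (κ,φ,ℓ)=(1.0706,211.66°,1.4628) → tip=(-0.7913,-0.4879,0.9340)
cmd 2: set κ=1.1531 → (κ,φ,ℓ)=(1.1531,211.66°,1.4628) → tip=(-0.8236,-0.5079,0.8614)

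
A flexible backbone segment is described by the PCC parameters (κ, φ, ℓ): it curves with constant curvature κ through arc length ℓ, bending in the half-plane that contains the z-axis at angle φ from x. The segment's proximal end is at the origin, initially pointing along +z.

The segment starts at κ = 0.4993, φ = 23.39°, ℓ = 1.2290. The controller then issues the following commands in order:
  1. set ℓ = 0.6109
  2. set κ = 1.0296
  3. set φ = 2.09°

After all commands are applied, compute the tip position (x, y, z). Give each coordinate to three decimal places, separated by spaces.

initial: κ=0.4993, φ=23.39°, ℓ=1.2290
cmd 1: set ℓ=0.6109 → (κ,φ,ℓ)=(0.4993,23.39°,0.6109) → tip=(0.0849,0.0367,0.6015)
cmd 2: set κ=1.0296 → (κ,φ,ℓ)=(1.0296,23.39°,0.6109) → tip=(0.1706,0.0738,0.5714)
cmd 3: set φ=2.09° → (κ,φ,ℓ)=(1.0296,2.09°,0.6109) → tip=(0.1857,0.0068,0.5714)

0.186 0.007 0.571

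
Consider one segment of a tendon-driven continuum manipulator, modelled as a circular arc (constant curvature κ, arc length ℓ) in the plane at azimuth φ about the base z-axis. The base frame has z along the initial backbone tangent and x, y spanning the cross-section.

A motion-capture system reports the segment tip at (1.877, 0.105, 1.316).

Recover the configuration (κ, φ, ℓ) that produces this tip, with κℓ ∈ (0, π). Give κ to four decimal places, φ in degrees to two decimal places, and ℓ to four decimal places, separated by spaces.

ρ = √(x²+y²) = √(1.877² + 0.105²) = 1.87993
φ = atan2(y, x) mod 360° = atan2(0.105, 1.877) = 3.2018°
|p|² = ρ² + z² = 1.87993² + 1.316² = 5.26601
κ = 2ρ / |p|² = 2×1.87993 / 5.26601 = 0.71399
θ = 2·atan2(ρ, z) = 2·atan2(1.87993, 1.316) = 1.92011 rad
ℓ = θ/κ = 1.92011/0.71399 = 2.68927

0.7140 3.20 2.6893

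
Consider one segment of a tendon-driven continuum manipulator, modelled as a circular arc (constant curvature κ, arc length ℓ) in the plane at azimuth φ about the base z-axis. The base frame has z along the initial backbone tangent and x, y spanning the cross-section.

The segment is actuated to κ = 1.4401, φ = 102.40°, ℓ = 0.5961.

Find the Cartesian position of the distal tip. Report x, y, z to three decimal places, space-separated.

-0.052 0.235 0.526

θ = κ·ℓ = 1.4401 × 0.5961 = 0.85844 rad
ρ = (1 − cos θ)/κ = (1 − 0.65362)/1.4401 = 0.24053
z = sin θ / κ = 0.75683/1.4401 = 0.52554
x = ρ cos φ = 0.24053 × cos(102.40°) = -0.05165
y = ρ sin φ = 0.24053 × sin(102.40°) = 0.23492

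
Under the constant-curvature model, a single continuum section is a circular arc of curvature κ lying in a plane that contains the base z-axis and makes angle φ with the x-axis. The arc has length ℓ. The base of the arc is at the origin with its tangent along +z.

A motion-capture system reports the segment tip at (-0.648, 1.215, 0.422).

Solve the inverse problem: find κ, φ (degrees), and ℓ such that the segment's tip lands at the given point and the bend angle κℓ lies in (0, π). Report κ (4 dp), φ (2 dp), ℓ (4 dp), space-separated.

1.3277 118.07 1.9182

ρ = √(x²+y²) = √(-0.648² + 1.215²) = 1.37700
φ = atan2(y, x) mod 360° = atan2(1.215, -0.648) = 118.0725°
|p|² = ρ² + z² = 1.37700² + 0.422² = 2.07421
κ = 2ρ / |p|² = 2×1.37700 / 2.07421 = 1.32773
θ = 2·atan2(ρ, z) = 2·atan2(1.37700, 0.422) = 2.54684 rad
ℓ = θ/κ = 2.54684/1.32773 = 1.91819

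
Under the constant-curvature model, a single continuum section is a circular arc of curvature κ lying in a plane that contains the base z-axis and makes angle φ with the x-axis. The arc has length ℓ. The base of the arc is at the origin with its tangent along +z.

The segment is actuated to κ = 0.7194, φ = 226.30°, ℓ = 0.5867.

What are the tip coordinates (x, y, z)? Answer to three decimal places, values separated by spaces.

θ = κ·ℓ = 0.7194 × 0.5867 = 0.42207 rad
ρ = (1 − cos θ)/κ = (1 − 0.91224)/0.7194 = 0.12199
z = sin θ / κ = 0.40965/0.7194 = 0.56943
x = ρ cos φ = 0.12199 × cos(226.30°) = -0.08428
y = ρ sin φ = 0.12199 × sin(226.30°) = -0.08819

-0.084 -0.088 0.569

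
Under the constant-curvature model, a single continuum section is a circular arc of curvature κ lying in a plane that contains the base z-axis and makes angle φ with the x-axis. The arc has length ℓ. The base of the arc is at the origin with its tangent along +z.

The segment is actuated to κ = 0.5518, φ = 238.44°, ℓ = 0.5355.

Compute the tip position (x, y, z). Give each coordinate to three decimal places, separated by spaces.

-0.041 -0.067 0.528

θ = κ·ℓ = 0.5518 × 0.5355 = 0.29549 rad
ρ = (1 − cos θ)/κ = (1 − 0.95666)/0.5518 = 0.07854
z = sin θ / κ = 0.29121/0.5518 = 0.52774
x = ρ cos φ = 0.07854 × cos(238.44°) = -0.04111
y = ρ sin φ = 0.07854 × sin(238.44°) = -0.06693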